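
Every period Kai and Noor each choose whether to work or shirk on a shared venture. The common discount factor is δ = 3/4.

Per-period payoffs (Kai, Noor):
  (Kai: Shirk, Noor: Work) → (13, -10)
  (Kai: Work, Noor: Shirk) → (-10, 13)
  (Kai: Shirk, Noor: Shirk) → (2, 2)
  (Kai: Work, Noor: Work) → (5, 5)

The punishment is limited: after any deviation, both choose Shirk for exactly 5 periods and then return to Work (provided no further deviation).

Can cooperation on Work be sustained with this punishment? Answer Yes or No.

No

IC: δ+…+δ^5 ≥ (13−5)/(5−2) = 8/3.
At δ = 3/4: partial sum = 2.2881 < 2.6667. Cooperation not sustainable.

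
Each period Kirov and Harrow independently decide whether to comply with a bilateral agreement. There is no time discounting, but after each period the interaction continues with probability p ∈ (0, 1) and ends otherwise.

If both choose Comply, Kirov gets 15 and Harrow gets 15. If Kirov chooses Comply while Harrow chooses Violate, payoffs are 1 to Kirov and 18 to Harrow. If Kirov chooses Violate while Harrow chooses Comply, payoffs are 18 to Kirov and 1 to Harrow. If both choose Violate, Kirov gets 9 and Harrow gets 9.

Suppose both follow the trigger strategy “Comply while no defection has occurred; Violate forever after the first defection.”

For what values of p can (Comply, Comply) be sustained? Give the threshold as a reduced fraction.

1/3

Expected cooperation value is 15 + p·15 + p²·15 + … = 15/(1−p); deviation gives 18 + p·9/(1−p).
15 ≥ 18(1−p) + 9p ⇒ 9p ≥ 3 ⇒ p ≥ 3/9 = 1/3.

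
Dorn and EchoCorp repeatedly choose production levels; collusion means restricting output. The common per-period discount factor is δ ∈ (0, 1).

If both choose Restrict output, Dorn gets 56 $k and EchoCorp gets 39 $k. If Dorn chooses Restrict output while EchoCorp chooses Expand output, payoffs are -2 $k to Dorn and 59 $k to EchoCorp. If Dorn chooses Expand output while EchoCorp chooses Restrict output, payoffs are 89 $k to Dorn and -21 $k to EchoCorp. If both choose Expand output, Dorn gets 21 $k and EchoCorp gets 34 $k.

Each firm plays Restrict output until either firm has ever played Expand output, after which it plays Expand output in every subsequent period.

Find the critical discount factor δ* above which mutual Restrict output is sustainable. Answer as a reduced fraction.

4/5

Dorn: cooperation gives 56 each period; deviation gives 89 once then 21 forever.
  56/(1−δ) ≥ 89 + 21δ/(1−δ) ⇒ δ ≥ 33/68.
EchoCorp: cooperation gives 39 each period; deviation gives 59 once then 34 forever.
  δ ≥ 20/25 = 4/5.
Both must hold, so the binding constraint is EchoCorp's: δ ≥ 4/5.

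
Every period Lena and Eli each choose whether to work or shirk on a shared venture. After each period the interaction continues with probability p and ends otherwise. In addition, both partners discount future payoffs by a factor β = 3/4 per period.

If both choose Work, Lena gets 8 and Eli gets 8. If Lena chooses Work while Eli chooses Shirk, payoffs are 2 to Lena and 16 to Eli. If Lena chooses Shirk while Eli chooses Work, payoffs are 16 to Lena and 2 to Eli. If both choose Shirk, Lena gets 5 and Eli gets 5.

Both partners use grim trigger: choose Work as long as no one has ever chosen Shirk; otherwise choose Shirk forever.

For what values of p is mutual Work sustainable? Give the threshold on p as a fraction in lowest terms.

Expected continuation weight on next period's payoff is β·p = 3/4·p, which plays the role of the discount factor.
Cooperation requires 3/4·p ≥ (16−8)/(16−5) = 8/11, hence p ≥ 32/33.

32/33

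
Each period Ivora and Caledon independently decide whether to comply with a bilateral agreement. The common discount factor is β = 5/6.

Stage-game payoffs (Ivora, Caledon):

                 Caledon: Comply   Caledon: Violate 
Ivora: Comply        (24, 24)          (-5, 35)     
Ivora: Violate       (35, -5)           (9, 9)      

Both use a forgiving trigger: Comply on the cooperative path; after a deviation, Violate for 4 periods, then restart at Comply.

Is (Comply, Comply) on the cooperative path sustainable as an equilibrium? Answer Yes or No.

A one-shot deviation gives 35 now, then 9 for 4 periods, then back to 24.
Gain from deviating: (35−24) today; loss: (24−9) in each of the next 4 periods.
No-deviation condition: (24−9)(β+…+β^4) ≥ 35−24, i.e. β+…+β^4 ≥ 11/15.
At β = 5/6: β+…+β^4 = 2.5887 ≥ 0.7333.
So cooperation is sustainable.

Yes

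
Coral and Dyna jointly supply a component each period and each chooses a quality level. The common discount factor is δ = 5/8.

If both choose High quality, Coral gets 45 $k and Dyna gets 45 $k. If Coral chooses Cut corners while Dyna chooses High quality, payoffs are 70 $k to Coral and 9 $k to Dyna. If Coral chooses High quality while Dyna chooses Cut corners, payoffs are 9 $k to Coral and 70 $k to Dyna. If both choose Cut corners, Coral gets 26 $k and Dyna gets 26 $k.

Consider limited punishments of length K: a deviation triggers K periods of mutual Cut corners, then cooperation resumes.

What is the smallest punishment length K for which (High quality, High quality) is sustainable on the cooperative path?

4

No profitable deviation requires (45−26)(δ+…+δ^K) ≥ 70−45, i.e. δ+…+δ^K ≥ 25/19 ≈ 1.3158.
With δ = 5/8, the partial sums are K=1: 0.6250, K=2: 1.0156, K=3: 1.2598, K=4: 1.4124.
K = 4 is the first length at which the sum reaches 1.3158.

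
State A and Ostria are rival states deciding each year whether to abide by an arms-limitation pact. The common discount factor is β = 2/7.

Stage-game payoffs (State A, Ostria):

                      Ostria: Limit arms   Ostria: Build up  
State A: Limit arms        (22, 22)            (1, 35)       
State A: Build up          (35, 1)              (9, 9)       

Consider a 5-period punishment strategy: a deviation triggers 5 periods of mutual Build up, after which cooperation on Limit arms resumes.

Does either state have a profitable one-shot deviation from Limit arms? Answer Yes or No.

Yes

A one-shot deviation gives 35 now, then 9 for 5 periods, then back to 22.
Gain from deviating: (35−22) today; loss: (22−9) in each of the next 5 periods.
No-deviation condition: (22−9)(β+…+β^5) ≥ 35−22, i.e. β+…+β^5 ≥ 1.
At β = 2/7: β+…+β^5 = 0.3992 < 1.0000.
So cooperation is not sustainable.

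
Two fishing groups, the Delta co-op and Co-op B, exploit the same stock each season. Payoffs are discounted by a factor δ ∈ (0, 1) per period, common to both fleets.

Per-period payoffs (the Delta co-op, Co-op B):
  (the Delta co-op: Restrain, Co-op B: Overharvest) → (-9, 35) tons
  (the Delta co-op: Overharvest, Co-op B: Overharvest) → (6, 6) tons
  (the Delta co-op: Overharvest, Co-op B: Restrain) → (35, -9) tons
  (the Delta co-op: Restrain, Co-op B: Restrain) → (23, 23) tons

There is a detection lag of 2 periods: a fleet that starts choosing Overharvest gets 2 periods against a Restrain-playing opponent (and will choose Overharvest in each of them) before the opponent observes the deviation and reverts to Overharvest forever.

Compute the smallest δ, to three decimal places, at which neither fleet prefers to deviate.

Deviating for the 2 undetected periods gains 35−23 = 12 per period over cooperation, then loses 23−6 = 17 per period forever once punishment starts.
Gain: 12(1 + δ + … + δ^1); loss: 17·δ^2/(1−δ).
No profitable deviation ⇔ 12(1−δ^2) ≤ 17·δ^2, i.e. δ^2 ≥ 12/(12+17) = 12/29.
Hence δ ≥ (12/29)^(1/2) ≈ 0.643.

0.643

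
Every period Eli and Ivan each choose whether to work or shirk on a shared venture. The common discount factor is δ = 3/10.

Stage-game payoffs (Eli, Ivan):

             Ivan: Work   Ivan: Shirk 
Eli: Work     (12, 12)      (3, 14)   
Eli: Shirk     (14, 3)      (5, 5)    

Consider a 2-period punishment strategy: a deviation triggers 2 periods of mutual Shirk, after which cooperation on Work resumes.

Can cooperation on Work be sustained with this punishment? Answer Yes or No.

Comparing payoff streams over the 3 periods until play realigns: cooperate → 12(1+δ+…+δ^2); deviate → 14 + 5(δ+…+δ^2).
Cooperation is sustained iff (12−5)(δ+…+δ^2) ≥ 14−12.
δ+…+δ^2 = 3/10·(1−(3/10)^2)/(1−3/10) = 0.3900, and (14−12)/(12−5) = 0.2857.
0.3900 ≥ 0.2857, so cooperation is sustainable.

Yes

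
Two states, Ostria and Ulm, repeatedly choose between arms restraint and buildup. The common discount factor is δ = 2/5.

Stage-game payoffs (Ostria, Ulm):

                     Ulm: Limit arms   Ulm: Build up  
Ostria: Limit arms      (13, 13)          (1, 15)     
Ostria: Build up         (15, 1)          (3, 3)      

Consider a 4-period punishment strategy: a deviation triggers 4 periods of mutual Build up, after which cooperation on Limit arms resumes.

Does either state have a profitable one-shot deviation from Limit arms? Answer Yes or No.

No

IC: δ+…+δ^4 ≥ (15−13)/(13−3) = 1/5.
At δ = 2/5: partial sum = 0.6496 ≥ 0.2000. Cooperation sustainable.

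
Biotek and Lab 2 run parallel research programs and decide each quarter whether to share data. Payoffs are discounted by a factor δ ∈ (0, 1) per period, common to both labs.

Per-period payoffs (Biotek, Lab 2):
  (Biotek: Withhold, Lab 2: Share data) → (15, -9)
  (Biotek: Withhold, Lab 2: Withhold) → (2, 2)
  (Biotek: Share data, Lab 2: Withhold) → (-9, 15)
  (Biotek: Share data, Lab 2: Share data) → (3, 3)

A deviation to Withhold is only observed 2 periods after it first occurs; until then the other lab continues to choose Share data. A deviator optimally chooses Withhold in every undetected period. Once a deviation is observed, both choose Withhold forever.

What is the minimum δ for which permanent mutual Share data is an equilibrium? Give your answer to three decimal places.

The best deviation is to choose Withhold for all 2 undetected periods, earning 15 each, then 2 forever once detected.
Deviation value: 15(1−δ^2)/(1−δ) + 2δ^2/(1−δ); cooperation value: 3/(1−δ).
IC: 3 ≥ 15(1−δ^2) + 2δ^2 = 15 − 13δ^2.
So δ^2 ≥ 12/13, giving δ ≥ (12/13)^(1/2) ≈ 0.961.

0.961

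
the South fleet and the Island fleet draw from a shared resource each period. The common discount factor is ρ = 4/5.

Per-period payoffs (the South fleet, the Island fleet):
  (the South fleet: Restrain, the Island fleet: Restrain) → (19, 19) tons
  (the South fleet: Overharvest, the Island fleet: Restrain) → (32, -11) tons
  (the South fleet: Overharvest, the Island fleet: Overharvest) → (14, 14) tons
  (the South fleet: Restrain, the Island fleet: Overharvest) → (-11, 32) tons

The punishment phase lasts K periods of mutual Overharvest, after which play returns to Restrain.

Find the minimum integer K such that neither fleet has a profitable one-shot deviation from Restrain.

5

No profitable deviation requires (19−14)(ρ+…+ρ^K) ≥ 32−19, i.e. ρ+…+ρ^K ≥ 13/5 ≈ 2.6000.
With ρ = 4/5, the partial sums are K=1: 0.8000, K=2: 1.4400, K=3: 1.9520, K=4: 2.3616, K=5: 2.6893.
K = 5 is the first length at which the sum reaches 2.6000.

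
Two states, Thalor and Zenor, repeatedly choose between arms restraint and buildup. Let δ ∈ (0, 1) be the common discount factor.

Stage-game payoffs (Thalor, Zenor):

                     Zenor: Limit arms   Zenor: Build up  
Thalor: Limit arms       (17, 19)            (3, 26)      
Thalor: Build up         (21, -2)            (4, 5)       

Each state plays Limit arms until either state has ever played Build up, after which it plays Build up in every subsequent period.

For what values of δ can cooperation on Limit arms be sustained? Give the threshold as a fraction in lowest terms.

1/3

For Thalor: deviation gain 21−17 = 4, per-period punishment loss 17−4 = 13. IC gives δ ≥ 4/17.
For Zenor: gain 7, loss 14 per period, so δ ≥ 7/21 = 1/3.
The tighter constraint is Zenor's, so cooperation needs δ ≥ 1/3.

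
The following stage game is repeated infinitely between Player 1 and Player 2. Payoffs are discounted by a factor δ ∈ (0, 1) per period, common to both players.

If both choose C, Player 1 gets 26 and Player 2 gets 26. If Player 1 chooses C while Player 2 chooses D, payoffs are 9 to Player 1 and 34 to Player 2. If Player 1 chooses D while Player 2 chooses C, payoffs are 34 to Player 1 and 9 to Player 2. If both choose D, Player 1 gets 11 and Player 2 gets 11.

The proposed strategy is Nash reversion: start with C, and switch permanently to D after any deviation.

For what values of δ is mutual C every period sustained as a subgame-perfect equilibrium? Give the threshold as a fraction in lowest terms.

One-period gain from deviating is 34 − 26 = 8. The loss is 26 − 11 = 15 in every subsequent period, with present value 15·δ/(1−δ).
Deviation is unprofitable when 15·δ/(1−δ) ≥ 8, i.e. δ/(1−δ) ≥ 8/15.
Equivalently δ ≥ 8/(8+15) = 8/23.

8/23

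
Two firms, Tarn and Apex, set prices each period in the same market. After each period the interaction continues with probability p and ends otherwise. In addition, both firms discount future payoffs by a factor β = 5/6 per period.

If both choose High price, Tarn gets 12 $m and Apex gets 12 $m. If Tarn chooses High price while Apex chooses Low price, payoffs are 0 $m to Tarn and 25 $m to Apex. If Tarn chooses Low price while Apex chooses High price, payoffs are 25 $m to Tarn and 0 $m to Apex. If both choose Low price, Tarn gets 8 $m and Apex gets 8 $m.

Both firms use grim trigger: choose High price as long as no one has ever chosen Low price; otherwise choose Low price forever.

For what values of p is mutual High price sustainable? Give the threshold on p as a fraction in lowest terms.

78/85

Expected continuation weight on next period's payoff is β·p = 5/6·p, which plays the role of the discount factor.
Cooperation requires 5/6·p ≥ (25−12)/(25−8) = 13/17, hence p ≥ 78/85.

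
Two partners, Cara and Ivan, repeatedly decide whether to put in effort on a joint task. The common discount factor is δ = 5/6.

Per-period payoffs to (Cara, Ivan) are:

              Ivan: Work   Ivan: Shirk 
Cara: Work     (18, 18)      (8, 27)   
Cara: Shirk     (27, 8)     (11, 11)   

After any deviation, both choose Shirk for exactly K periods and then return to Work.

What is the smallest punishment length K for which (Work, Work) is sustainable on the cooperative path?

2

No profitable deviation requires (18−11)(δ+…+δ^K) ≥ 27−18, i.e. δ+…+δ^K ≥ 9/7 ≈ 1.2857.
With δ = 5/6, the partial sums are K=1: 0.8333, K=2: 1.5278.
K = 2 is the first length at which the sum reaches 1.2857.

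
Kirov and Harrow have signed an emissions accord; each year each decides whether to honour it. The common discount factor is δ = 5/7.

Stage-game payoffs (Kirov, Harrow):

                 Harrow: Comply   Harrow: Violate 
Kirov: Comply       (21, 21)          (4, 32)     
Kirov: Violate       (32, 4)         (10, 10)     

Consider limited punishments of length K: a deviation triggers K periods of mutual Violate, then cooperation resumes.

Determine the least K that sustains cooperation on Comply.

IC: δ(1−δ^K)/(1−δ) ≥ (32−21)/(21−10) = 1.
With δ = 5/7: need 1 − δ^K ≥ 1·(1−5/7)/(5/7), i.e. δ^K ≤ 0.6000.
Since (5/7)^1 = 0.7143 and (5/7)^2 = 0.5102, the smallest such K is 2.

2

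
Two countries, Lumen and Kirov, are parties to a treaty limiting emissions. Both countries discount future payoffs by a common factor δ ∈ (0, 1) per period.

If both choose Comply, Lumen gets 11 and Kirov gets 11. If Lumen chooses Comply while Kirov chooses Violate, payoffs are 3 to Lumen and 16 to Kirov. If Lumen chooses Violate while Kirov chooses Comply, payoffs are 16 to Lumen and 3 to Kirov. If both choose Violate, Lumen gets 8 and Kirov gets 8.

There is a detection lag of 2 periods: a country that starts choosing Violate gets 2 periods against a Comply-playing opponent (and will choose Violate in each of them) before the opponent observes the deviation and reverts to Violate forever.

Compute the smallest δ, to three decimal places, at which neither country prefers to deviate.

The best deviation is to choose Violate for all 2 undetected periods, earning 16 each, then 8 forever once detected.
Deviation value: 16(1−δ^2)/(1−δ) + 8δ^2/(1−δ); cooperation value: 11/(1−δ).
IC: 11 ≥ 16(1−δ^2) + 8δ^2 = 16 − 8δ^2.
So δ^2 ≥ 5/8, giving δ ≥ (5/8)^(1/2) ≈ 0.791.

0.791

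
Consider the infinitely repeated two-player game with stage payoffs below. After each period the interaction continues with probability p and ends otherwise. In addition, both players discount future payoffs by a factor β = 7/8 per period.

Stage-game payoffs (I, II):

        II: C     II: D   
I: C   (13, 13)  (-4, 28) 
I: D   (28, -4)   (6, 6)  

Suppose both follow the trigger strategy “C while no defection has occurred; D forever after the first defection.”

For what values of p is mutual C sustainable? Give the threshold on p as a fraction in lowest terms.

60/77

With continuation probability p and discount β, the effective per-period discount factor is βp.
Grim-trigger IC: βp ≥ (28−13)/(28−6) = 15/22.
So p ≥ (15/22)/(7/8) = 60/77.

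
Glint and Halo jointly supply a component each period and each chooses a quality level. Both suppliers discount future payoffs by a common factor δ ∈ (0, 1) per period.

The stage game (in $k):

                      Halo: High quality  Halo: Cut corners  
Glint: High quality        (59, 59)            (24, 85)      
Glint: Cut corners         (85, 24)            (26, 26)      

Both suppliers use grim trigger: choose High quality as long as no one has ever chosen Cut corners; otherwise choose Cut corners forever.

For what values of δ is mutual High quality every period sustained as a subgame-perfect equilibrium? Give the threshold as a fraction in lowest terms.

59/(1−δ) ≥ 85 + 26δ/(1−δ)
59 ≥ 85 − 59δ
δ ≥ 26/59.

26/59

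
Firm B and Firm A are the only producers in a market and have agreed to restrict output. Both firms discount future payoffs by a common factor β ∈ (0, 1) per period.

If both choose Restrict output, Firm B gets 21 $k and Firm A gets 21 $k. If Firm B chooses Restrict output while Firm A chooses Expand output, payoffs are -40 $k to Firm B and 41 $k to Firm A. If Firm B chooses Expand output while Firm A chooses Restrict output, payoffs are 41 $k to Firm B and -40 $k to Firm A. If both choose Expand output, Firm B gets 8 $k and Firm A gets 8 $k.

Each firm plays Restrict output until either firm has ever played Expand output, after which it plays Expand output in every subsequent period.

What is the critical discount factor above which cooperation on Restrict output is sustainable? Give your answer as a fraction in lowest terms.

21/(1−β) ≥ 41 + 8β/(1−β)
21 ≥ 41 − 33β
β ≥ 20/33.

20/33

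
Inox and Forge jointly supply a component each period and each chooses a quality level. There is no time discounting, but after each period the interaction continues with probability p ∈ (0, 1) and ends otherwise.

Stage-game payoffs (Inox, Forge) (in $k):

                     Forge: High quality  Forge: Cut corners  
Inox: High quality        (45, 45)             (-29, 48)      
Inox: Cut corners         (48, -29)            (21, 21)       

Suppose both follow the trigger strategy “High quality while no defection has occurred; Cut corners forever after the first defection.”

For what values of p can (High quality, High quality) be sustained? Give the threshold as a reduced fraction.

1/9

With no time discounting, the continuation probability p plays the role of the discount factor.
Grim-trigger IC: 45/(1−p) ≥ 48 + 21p/(1−p) ⇒ p ≥ (48−45)/(48−21) = 1/9.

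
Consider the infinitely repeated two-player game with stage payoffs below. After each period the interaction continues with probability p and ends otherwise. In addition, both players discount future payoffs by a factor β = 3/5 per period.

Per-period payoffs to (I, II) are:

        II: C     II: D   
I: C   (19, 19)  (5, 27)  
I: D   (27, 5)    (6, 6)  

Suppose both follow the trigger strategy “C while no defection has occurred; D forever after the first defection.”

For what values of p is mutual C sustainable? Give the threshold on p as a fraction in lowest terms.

Expected continuation weight on next period's payoff is β·p = 3/5·p, which plays the role of the discount factor.
Cooperation requires 3/5·p ≥ (27−19)/(27−6) = 8/21, hence p ≥ 40/63.

40/63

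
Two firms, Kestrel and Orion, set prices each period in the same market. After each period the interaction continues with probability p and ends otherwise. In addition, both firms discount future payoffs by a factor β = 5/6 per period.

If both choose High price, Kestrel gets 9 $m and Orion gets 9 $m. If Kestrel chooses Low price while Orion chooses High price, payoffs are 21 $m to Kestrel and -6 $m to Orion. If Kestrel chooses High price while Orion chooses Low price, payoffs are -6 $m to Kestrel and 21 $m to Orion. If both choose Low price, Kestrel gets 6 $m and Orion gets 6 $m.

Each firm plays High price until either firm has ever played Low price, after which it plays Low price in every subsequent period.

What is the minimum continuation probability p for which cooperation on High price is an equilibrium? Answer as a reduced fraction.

With continuation probability p and discount β, the effective per-period discount factor is βp.
Grim-trigger IC: βp ≥ (21−9)/(21−6) = 4/5.
So p ≥ (4/5)/(5/6) = 24/25.

24/25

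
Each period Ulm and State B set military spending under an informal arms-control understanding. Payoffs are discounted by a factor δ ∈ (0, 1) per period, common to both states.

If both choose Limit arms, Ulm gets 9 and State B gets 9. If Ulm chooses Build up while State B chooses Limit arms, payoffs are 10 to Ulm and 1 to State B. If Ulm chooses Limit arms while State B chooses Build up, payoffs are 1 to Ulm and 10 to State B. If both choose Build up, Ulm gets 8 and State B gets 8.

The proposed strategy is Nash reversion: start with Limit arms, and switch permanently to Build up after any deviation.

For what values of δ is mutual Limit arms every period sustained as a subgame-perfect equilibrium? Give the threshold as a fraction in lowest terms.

1/2

Cooperation forever yields 9 each period: 9/(1−δ).
Deviating yields 10 once, then 8 forever: 10 + 8δ/(1−δ).
No profitable deviation requires 9/(1−δ) ≥ 10 + 8δ/(1−δ).
Multiplying by (1−δ): 9 ≥ 10(1−δ) + 8δ = 10 − 2δ.
So 2δ ≥ 1, i.e. δ ≥ 1/2.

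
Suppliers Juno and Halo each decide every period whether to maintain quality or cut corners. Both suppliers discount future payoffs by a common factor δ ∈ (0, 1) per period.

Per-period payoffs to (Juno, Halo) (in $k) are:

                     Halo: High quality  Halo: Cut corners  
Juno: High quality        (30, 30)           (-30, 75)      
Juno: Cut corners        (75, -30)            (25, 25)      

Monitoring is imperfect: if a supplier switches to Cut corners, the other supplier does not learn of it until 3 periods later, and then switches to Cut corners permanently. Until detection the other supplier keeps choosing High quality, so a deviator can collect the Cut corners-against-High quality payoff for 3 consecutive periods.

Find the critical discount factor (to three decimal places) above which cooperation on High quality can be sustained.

0.965

A deviator earns 75 for 3 periods, then 25 forever; cooperating earns 30 forever. Multiplying the IC by (1−δ):
30 ≥ 75(1−δ^3) + 25δ^3, so 50·δ^3 ≥ 45 and δ^3 ≥ 9/10.
δ ≥ (9/10)^(1/3) ≈ 0.965.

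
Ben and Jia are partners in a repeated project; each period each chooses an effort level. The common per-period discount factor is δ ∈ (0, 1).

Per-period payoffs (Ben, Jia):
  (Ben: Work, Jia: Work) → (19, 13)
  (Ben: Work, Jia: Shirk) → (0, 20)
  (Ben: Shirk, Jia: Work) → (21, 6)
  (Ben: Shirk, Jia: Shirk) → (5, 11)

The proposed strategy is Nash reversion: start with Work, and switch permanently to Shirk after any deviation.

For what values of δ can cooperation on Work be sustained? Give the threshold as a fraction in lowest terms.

7/9

For Ben: deviation gain 21−19 = 2, per-period punishment loss 19−5 = 14. IC gives δ ≥ 2/16 = 1/8.
For Jia: gain 7, loss 2 per period, so δ ≥ 7/9.
The tighter constraint is Jia's, so cooperation needs δ ≥ 7/9.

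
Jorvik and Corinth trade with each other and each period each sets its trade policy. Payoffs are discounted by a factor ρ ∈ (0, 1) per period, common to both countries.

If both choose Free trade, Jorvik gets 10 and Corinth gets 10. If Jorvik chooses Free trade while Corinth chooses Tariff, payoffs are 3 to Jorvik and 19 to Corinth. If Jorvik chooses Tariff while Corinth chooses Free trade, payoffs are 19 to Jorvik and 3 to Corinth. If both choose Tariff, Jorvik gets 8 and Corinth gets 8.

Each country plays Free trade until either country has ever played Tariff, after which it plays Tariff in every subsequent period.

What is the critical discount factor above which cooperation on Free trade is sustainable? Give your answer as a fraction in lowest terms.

Under grim trigger the critical discount factor is (T−C)/(T−P) with T = 19, C = 10, P = 8.
ρ* = (19−10)/(19−8) = 9/11.

9/11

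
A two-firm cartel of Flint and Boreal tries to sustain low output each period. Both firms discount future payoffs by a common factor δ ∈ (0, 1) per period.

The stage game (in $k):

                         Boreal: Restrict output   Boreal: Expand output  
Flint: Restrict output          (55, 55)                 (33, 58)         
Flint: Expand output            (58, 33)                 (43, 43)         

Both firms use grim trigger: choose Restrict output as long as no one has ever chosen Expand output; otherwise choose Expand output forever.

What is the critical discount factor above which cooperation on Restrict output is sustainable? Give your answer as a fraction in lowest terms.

1/5

55/(1−δ) ≥ 58 + 43δ/(1−δ)
55 ≥ 58 − 15δ
δ ≥ 3/15 = 1/5.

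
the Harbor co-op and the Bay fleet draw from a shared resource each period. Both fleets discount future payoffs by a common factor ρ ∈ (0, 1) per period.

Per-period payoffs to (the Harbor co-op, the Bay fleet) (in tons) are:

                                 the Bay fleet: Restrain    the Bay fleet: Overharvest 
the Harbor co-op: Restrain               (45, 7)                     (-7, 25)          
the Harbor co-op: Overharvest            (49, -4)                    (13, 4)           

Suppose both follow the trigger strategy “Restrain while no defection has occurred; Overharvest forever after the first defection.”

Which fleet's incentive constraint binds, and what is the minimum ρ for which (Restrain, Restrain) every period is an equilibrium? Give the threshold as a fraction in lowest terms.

the Bay fleet; ρ ≥ 6/7

For the Harbor co-op: deviation gain 49−45 = 4, per-period punishment loss 45−13 = 32. IC gives ρ ≥ 4/36 = 1/9.
For the Bay fleet: gain 18, loss 3 per period, so ρ ≥ 18/21 = 6/7.
The tighter constraint is the Bay fleet's, so cooperation needs ρ ≥ 6/7.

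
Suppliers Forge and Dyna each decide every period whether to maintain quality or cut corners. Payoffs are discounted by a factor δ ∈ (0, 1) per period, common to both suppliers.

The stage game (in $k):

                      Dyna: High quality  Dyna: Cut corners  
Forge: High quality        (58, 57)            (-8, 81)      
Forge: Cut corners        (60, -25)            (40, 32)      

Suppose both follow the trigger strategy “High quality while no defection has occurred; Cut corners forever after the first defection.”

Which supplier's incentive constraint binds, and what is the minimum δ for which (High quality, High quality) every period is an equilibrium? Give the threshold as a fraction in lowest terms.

Dyna; δ ≥ 24/49

Forge: cooperation gives 58 each period; deviation gives 60 once then 40 forever.
  58/(1−δ) ≥ 60 + 40δ/(1−δ) ⇒ δ ≥ 2/20 = 1/10.
Dyna: cooperation gives 57 each period; deviation gives 81 once then 32 forever.
  δ ≥ 24/49.
Both must hold, so the binding constraint is Dyna's: δ ≥ 24/49.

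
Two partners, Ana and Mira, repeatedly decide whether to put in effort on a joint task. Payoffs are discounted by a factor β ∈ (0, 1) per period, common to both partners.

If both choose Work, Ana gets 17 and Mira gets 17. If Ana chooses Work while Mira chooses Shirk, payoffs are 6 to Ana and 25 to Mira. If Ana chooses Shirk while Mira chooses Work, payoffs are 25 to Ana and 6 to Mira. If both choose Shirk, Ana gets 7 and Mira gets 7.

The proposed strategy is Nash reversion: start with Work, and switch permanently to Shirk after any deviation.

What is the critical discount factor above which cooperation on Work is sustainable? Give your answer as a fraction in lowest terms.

4/9

Under grim trigger the critical discount factor is (T−C)/(T−P) with T = 25, C = 17, P = 7.
β* = (25−17)/(25−7) = 8/18 = 4/9.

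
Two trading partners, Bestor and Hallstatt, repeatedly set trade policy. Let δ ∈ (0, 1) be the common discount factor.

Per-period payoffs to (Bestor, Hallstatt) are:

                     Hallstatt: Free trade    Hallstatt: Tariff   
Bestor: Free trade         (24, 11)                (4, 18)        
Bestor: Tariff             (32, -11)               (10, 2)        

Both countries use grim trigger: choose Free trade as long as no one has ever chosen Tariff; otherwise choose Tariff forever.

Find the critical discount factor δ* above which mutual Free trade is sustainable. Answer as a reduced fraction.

7/16

For Bestor: deviation gain 32−24 = 8, per-period punishment loss 24−10 = 14. IC gives δ ≥ 8/22 = 4/11.
For Hallstatt: gain 7, loss 9 per period, so δ ≥ 7/16.
The tighter constraint is Hallstatt's, so cooperation needs δ ≥ 7/16.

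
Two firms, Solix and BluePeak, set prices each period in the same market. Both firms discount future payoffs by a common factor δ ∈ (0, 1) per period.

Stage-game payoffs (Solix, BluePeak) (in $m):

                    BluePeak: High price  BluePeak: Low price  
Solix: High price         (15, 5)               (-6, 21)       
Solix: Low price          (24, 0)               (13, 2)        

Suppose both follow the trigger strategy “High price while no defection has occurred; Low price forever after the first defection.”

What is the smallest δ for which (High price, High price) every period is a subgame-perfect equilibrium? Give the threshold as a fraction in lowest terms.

Solix: cooperation gives 15 each period; deviation gives 24 once then 13 forever.
  15/(1−δ) ≥ 24 + 13δ/(1−δ) ⇒ δ ≥ 9/11.
BluePeak: cooperation gives 5 each period; deviation gives 21 once then 2 forever.
  δ ≥ 16/19.
Both must hold, so the binding constraint is BluePeak's: δ ≥ 16/19.

16/19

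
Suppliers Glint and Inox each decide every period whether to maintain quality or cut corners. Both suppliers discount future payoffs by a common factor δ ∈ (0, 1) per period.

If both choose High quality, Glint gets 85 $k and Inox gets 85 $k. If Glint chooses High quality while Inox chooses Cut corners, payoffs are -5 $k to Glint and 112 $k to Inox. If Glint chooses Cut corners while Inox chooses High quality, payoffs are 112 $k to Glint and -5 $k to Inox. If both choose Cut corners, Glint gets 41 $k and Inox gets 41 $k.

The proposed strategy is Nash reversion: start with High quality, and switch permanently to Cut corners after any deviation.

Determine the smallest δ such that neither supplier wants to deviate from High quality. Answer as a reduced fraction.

85/(1−δ) ≥ 112 + 41δ/(1−δ)
85 ≥ 112 − 71δ
δ ≥ 27/71.

27/71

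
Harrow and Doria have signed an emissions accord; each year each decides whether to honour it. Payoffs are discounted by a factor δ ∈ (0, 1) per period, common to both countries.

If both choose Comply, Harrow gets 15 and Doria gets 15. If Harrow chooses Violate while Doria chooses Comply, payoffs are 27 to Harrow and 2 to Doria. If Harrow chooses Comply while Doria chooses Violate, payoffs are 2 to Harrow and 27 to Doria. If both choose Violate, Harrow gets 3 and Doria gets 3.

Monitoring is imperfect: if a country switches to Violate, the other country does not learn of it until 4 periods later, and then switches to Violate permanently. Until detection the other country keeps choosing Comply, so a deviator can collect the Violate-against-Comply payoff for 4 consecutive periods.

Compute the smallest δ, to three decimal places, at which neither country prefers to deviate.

Deviating for the 4 undetected periods gains 27−15 = 12 per period over cooperation, then loses 15−3 = 12 per period forever once punishment starts.
Gain: 12(1 + δ + … + δ^3); loss: 12·δ^4/(1−δ).
No profitable deviation ⇔ 12(1−δ^4) ≤ 12·δ^4, i.e. δ^4 ≥ 12/(12+12) = 1/2.
Hence δ ≥ (1/2)^(1/4) ≈ 0.841.

0.841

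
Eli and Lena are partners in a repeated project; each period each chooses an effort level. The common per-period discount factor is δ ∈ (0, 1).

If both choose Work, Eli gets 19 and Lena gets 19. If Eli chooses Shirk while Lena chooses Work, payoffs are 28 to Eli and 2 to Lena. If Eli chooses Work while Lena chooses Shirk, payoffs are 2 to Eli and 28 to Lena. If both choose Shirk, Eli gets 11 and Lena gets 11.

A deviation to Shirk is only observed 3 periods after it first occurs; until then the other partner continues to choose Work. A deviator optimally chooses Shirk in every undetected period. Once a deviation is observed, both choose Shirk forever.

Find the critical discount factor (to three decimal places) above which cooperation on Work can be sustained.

0.809

The best deviation is to choose Shirk for all 3 undetected periods, earning 28 each, then 11 forever once detected.
Deviation value: 28(1−δ^3)/(1−δ) + 11δ^3/(1−δ); cooperation value: 19/(1−δ).
IC: 19 ≥ 28(1−δ^3) + 11δ^3 = 28 − 17δ^3.
So δ^3 ≥ 9/17, giving δ ≥ (9/17)^(1/3) ≈ 0.809.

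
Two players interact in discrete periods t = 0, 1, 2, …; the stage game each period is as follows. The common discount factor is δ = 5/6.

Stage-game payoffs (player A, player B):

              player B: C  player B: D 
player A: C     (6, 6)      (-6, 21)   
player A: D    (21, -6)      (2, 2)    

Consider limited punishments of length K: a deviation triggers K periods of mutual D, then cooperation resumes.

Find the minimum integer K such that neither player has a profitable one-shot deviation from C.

IC: δ(1−δ^K)/(1−δ) ≥ (21−6)/(6−2) = 15/4.
With δ = 5/6: need 1 − δ^K ≥ 15/4·(1−5/6)/(5/6), i.e. δ^K ≤ 0.2500.
Since (5/6)^7 = 0.2791 and (5/6)^8 = 0.2326, the smallest such K is 8.

8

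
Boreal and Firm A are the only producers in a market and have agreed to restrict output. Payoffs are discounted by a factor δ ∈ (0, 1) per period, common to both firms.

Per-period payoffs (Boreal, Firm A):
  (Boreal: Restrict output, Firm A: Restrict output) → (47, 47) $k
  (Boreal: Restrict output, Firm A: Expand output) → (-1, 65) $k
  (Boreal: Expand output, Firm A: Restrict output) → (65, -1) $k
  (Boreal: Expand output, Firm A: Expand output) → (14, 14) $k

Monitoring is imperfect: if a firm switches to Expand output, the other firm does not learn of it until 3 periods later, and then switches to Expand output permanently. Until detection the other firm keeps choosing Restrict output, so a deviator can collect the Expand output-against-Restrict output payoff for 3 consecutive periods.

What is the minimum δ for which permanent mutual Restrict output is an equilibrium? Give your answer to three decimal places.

The best deviation is to choose Expand output for all 3 undetected periods, earning 65 each, then 14 forever once detected.
Deviation value: 65(1−δ^3)/(1−δ) + 14δ^3/(1−δ); cooperation value: 47/(1−δ).
IC: 47 ≥ 65(1−δ^3) + 14δ^3 = 65 − 51δ^3.
So δ^3 ≥ 18/51 = 6/17, giving δ ≥ (6/17)^(1/3) ≈ 0.707.

0.707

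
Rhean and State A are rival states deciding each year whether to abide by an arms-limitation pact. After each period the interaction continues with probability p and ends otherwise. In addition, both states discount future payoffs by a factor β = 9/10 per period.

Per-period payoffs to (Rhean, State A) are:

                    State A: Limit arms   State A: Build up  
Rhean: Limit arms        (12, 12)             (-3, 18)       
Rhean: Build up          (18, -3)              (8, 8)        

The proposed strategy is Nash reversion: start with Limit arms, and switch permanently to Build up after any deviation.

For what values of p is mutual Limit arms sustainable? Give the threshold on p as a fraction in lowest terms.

Expected continuation weight on next period's payoff is β·p = 9/10·p, which plays the role of the discount factor.
Cooperation requires 9/10·p ≥ (18−12)/(18−8) = 3/5, hence p ≥ 2/3.

2/3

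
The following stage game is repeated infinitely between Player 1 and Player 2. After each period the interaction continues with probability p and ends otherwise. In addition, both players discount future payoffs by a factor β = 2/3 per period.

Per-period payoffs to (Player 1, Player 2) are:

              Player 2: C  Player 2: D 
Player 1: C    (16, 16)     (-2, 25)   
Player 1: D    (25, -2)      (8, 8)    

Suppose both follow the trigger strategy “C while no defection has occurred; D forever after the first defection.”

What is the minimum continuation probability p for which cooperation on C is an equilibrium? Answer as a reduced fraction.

With continuation probability p and discount β, the effective per-period discount factor is βp.
Grim-trigger IC: βp ≥ (25−16)/(25−8) = 9/17.
So p ≥ (9/17)/(2/3) = 27/34.

27/34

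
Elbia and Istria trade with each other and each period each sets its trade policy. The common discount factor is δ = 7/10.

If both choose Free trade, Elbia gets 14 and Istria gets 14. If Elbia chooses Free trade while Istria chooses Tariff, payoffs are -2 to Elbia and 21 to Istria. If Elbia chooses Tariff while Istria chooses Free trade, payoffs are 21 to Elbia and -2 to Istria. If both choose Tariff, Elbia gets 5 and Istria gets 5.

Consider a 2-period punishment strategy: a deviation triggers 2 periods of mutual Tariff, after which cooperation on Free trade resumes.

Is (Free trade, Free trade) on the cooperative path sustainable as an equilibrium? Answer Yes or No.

Yes

A one-shot deviation gives 21 now, then 5 for 2 periods, then back to 14.
Gain from deviating: (21−14) today; loss: (14−5) in each of the next 2 periods.
No-deviation condition: (14−5)(δ+…+δ^2) ≥ 21−14, i.e. δ+…+δ^2 ≥ 7/9.
At δ = 7/10: δ+…+δ^2 = 1.1900 ≥ 0.7778.
So cooperation is sustainable.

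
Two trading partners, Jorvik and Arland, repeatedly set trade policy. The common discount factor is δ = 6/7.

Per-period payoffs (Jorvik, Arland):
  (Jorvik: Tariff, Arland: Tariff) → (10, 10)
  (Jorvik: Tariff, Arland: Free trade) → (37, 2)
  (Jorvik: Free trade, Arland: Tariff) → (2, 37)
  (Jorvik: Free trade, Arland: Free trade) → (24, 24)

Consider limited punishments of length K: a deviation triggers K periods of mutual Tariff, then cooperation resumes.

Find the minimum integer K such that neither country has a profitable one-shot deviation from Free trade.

2

No profitable deviation requires (24−10)(δ+…+δ^K) ≥ 37−24, i.e. δ+…+δ^K ≥ 13/14 ≈ 0.9286.
With δ = 6/7, the partial sums are K=1: 0.8571, K=2: 1.5918.
K = 2 is the first length at which the sum reaches 0.9286.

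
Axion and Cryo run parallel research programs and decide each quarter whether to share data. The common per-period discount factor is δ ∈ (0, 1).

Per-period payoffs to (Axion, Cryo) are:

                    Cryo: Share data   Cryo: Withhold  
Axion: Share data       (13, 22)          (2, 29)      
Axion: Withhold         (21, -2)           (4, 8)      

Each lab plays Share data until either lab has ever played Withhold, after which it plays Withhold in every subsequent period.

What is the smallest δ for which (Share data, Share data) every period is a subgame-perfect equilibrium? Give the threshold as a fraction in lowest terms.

8/17

Axion: cooperation gives 13 each period; deviation gives 21 once then 4 forever.
  13/(1−δ) ≥ 21 + 4δ/(1−δ) ⇒ δ ≥ 8/17.
Cryo: cooperation gives 22 each period; deviation gives 29 once then 8 forever.
  δ ≥ 7/21 = 1/3.
Both must hold, so the binding constraint is Axion's: δ ≥ 8/17.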